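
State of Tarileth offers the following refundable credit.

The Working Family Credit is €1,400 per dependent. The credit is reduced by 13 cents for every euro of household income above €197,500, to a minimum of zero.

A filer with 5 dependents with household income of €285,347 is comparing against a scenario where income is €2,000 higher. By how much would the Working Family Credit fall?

At €285,347 — base = 5 × €1,400 = €7,000. 13% of the €87,847 excess over €197,500 is €11,420.11 ≥ base, so the credit is €0.
At €287,347 — base = 5 × €1,400 = €7,000. 13% of the €89,847 excess over €197,500 is €11,680.11 ≥ base, so the credit is €0.
Lost: €0 − €0 = €0.

€0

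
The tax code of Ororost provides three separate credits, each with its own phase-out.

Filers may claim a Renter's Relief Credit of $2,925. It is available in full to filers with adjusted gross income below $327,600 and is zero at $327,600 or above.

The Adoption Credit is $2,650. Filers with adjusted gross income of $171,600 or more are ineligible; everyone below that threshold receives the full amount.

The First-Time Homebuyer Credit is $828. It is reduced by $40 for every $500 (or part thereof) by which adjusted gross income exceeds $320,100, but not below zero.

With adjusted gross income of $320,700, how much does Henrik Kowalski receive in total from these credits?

Renter's Relief Credit: $320,700 is below the $327,600 cutoff, so the full $2,925 applies.
Adoption Credit: $320,700 meets or exceeds the $171,600 cutoff, so the credit is $0.
First-Time Homebuyer Credit: income exceeds $320,100 by $600, which is 2 full-or-partial $500 increments; reduction = 2 × $40 = $80, leaving $748.
Total: $2,925 + $0 + $748 = $3,673.

$3,673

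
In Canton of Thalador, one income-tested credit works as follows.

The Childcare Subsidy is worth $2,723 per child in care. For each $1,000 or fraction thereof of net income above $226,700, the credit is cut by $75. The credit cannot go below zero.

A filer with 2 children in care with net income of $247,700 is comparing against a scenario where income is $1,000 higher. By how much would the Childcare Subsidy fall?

$75

At $247,700 — base = 2 × $2,723 = $5,446. income exceeds $226,700 by $21,000, which is 21 full-or-partial $1,000 increments; reduction = 21 × $75 = $1,575, leaving $3,871.
At $248,700 — base = 2 × $2,723 = $5,446. income exceeds $226,700 by $22,000, which is 22 full-or-partial $1,000 increments; reduction = 22 × $75 = $1,650, leaving $3,796.
Lost: $3,871 − $3,796 = $75.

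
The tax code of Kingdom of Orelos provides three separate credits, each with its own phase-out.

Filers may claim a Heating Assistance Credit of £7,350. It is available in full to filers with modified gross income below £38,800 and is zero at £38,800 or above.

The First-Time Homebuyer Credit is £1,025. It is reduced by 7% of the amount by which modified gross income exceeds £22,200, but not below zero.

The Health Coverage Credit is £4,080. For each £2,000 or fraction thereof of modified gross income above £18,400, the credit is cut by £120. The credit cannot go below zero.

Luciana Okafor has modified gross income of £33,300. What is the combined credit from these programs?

£10,718

Heating Assistance Credit: £33,300 is below the £38,800 cutoff, so the full £7,350 applies.
First-Time Homebuyer Credit: 7% of the £11,100 excess over £22,200 is £777; credit = £1,025 − £777 = £248.
Health Coverage Credit: income exceeds £18,400 by £14,900, which is 8 full-or-partial £2,000 increments; reduction = 8 × £120 = £960, leaving £3,120.
Total: £7,350 + £248 + £3,120 = £10,718.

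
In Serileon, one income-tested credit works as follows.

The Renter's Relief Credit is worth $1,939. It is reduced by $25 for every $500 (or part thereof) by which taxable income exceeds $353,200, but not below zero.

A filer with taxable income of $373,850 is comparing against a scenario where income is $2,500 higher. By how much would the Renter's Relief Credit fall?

At $373,850 — income exceeds $353,200 by $20,650, which is 42 full-or-partial $500 increments; reduction = 42 × $25 = $1,050, leaving $889.
At $376,350 — income exceeds $353,200 by $23,150, which is 47 full-or-partial $500 increments; reduction = 47 × $25 = $1,175, leaving $764.
Lost: $889 − $764 = $125.

$125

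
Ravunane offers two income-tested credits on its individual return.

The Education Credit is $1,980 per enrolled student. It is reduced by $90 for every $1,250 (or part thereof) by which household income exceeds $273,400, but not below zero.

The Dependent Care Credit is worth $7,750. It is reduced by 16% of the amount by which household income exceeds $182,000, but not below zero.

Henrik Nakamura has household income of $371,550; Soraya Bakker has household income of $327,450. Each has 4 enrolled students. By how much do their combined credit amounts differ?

Henrik ($371,550): Education Credit: base = 4 × $1,980 = $7,920. income exceeds $273,400 by $98,150, which is 79 full-or-partial $1,250 increments; reduction = 79 × $90 = $7,110, leaving $810. Dependent Care Credit: 16% of the $189,550 excess over $182,000 is $30,328 ≥ base, so the credit is $0. total $810 + $0 = $810
Soraya ($327,450): Education Credit: base = 4 × $1,980 = $7,920. income exceeds $273,400 by $54,050, which is 44 full-or-partial $1,250 increments; reduction = 44 × $90 = $3,960, leaving $3,960. Dependent Care Credit: 16% of the $145,450 excess over $182,000 is $23,272 ≥ base, so the credit is $0. total $3,960 + $0 = $3,960
Difference: |$810 − $3,960| = $3,150.

$3,150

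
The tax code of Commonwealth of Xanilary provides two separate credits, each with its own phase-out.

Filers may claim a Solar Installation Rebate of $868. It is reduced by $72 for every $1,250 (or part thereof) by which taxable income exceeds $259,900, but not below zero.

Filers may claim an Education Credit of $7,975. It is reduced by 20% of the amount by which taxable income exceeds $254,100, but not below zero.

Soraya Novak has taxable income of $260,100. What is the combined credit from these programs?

$7,571

Solar Installation Rebate: income exceeds $259,900 by $200, which is 1 full-or-partial $1,250 increment; reduction = 1 × $72 = $72, leaving $796.
Education Credit: 20% of the $6,000 excess over $254,100 is $1,200; credit = $7,975 − $1,200 = $6,775.
Total: $796 + $6,775 = $7,571.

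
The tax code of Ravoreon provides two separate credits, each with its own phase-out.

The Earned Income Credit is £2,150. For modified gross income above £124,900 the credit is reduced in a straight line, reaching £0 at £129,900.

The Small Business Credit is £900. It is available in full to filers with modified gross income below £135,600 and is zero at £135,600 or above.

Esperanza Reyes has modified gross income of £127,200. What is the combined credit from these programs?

£2,061

Earned Income Credit: £127,200 is £2,300 into a £5,000 phase-out range, leaving 2,700/5,000 of the credit: £2,150 × 2,700/5,000 = £1,161.
Small Business Credit: £127,200 is below the £135,600 cutoff, so the full £900 applies.
Total: £1,161 + £900 = £2,061.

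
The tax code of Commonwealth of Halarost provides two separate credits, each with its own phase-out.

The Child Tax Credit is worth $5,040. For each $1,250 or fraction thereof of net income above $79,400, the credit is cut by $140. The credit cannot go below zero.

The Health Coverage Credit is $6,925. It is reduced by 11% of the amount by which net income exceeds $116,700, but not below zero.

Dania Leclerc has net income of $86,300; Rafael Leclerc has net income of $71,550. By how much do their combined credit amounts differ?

$840

Dania ($86,300): Child Tax Credit: income exceeds $79,400 by $6,900, which is 6 full-or-partial $1,250 increments; reduction = 6 × $140 = $840, leaving $4,200. Health Coverage Credit: $86,300 is at or below the $116,700 threshold, so the full $6,925 applies. total $4,200 + $6,925 = $11,125
Rafael ($71,550): Child Tax Credit: $71,550 is at or below the $79,400 threshold, so the full $5,040 applies. Health Coverage Credit: $71,550 is at or below the $116,700 threshold, so the full $6,925 applies. total $5,040 + $6,925 = $11,965
Difference: |$11,125 − $11,965| = $840.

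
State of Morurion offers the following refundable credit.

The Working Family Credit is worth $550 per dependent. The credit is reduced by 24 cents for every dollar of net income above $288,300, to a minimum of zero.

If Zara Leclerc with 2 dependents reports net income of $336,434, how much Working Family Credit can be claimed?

Working Family Credit: base = 2 × $550 = $1,100. 24% of the $48,134 excess over $288,300 is $11,552.16 ≥ base, so the credit is $0.

$0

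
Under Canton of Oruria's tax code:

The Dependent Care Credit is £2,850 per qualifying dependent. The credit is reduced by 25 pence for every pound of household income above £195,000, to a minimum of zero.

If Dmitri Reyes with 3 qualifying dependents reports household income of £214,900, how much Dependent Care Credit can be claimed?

Dependent Care Credit: base = 3 × £2,850 = £8,550. 25% of the £19,900 excess over £195,000 is £4,975; credit = £8,550 − £4,975 = £3,575.

£3,575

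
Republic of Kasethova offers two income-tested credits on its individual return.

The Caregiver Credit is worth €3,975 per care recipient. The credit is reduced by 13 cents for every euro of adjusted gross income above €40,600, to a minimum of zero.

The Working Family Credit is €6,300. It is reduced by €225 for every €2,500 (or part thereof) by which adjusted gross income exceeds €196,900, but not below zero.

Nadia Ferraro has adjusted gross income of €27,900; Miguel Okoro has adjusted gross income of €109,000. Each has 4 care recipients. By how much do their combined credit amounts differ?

Nadia (€27,900): Caregiver Credit: base = 4 × €3,975 = €15,900. €27,900 is at or below the €40,600 threshold, so the full €15,900 applies. Working Family Credit: €27,900 is at or below the €196,900 threshold, so the full €6,300 applies. total €15,900 + €6,300 = €22,200
Miguel (€109,000): Caregiver Credit: base = 4 × €3,975 = €15,900. 13% of the €68,400 excess over €40,600 is €8,892; credit = €15,900 − €8,892 = €7,008. Working Family Credit: €109,000 is at or below the €196,900 threshold, so the full €6,300 applies. total €7,008 + €6,300 = €13,308
Difference: |€22,200 − €13,308| = €8,892.

€8,892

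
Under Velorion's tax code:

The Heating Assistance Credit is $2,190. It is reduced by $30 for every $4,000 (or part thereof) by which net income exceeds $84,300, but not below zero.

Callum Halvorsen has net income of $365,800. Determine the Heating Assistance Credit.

$60

Heating Assistance Credit: income exceeds $84,300 by $281,500, which is 71 full-or-partial $4,000 increments; reduction = 71 × $30 = $2,130, leaving $60.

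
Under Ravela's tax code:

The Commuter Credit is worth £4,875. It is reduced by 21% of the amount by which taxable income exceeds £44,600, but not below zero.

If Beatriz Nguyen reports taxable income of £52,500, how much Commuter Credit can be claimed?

£3,216

Commuter Credit: 21% of the £7,900 excess over £44,600 is £1,659; credit = £4,875 − £1,659 = £3,216.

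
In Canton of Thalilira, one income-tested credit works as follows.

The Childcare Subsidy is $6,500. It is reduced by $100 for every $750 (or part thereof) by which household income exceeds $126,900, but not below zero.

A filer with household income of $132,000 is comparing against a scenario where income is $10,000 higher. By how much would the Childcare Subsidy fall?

At $132,000 — income exceeds $126,900 by $5,100, which is 7 full-or-partial $750 increments; reduction = 7 × $100 = $700, leaving $5,800.
At $142,000 — income exceeds $126,900 by $15,100, which is 21 full-or-partial $750 increments; reduction = 21 × $100 = $2,100, leaving $4,400.
Lost: $5,800 − $4,400 = $1,400.

$1,400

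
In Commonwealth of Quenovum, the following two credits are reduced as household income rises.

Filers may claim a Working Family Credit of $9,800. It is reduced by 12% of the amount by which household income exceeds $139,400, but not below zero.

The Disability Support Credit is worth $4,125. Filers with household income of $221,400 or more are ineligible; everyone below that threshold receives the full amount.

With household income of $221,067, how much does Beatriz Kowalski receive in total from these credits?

Working Family Credit: 12% of the $81,667 excess over $139,400 is $9,800.04 ≥ base, so the credit is $0.
Disability Support Credit: $221,067 is below the $221,400 cutoff, so the full $4,125 applies.
Total: $0 + $4,125 = $4,125.

$4,125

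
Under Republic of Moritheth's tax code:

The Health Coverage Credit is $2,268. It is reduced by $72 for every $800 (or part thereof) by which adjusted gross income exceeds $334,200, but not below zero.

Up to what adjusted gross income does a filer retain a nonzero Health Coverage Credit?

After 31 increments the reduction is 31 × $72 = $2,232, leaving $36; one more increment wipes it out. Increment 31 ends at excess 31 × $800 = $24,800, so the highest qualifying income is $334,200 + $24,800 = $359,000.

$359,000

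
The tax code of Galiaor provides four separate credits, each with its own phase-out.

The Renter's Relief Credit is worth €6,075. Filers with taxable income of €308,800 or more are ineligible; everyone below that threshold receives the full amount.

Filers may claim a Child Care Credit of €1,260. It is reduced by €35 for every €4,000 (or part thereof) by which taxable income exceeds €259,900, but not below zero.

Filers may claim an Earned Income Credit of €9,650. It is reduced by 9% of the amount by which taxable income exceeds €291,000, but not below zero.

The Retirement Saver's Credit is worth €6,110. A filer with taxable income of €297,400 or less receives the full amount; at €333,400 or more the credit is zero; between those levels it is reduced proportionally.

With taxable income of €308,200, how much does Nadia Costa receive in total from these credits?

€19,259

Renter's Relief Credit: €308,200 is below the €308,800 cutoff, so the full €6,075 applies.
Child Care Credit: income exceeds €259,900 by €48,300, which is 13 full-or-partial €4,000 increments; reduction = 13 × €35 = €455, leaving €805.
Earned Income Credit: 9% of the €17,200 excess over €291,000 is €1,548; credit = €9,650 − €1,548 = €8,102.
Retirement Saver's Credit: €308,200 is €10,800 into a €36,000 phase-out range, leaving 25,200/36,000 of the credit: €6,110 × 25,200/36,000 = €4,277.
Total: €6,075 + €805 + €8,102 + €4,277 = €19,259.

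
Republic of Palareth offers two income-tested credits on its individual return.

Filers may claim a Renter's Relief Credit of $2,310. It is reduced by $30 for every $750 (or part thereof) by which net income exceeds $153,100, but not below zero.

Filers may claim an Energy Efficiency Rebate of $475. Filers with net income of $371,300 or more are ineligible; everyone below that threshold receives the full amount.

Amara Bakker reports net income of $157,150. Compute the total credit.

$2,605

Renter's Relief Credit: income exceeds $153,100 by $4,050, which is 6 full-or-partial $750 increments; reduction = 6 × $30 = $180, leaving $2,130.
Energy Efficiency Rebate: $157,150 is below the $371,300 cutoff, so the full $475 applies.
Total: $2,130 + $475 = $2,605.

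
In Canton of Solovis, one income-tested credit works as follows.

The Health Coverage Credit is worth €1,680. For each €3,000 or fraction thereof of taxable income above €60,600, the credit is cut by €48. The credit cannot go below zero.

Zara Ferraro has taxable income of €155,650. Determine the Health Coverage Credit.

Health Coverage Credit: income exceeds €60,600 by €95,050, which is 32 full-or-partial €3,000 increments; reduction = 32 × €48 = €1,536, leaving €144.

€144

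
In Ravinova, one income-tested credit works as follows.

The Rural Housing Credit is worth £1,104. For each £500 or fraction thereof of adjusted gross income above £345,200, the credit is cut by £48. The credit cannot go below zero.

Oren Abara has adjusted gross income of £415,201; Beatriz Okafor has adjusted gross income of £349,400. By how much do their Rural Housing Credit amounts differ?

Oren (£415,201): Rural Housing Credit: income exceeds £345,200 by £70,001 → 141 increments × £48 = £6,768 ≥ base, so the credit is £0.
Beatriz (£349,400): Rural Housing Credit: income exceeds £345,200 by £4,200, which is 9 full-or-partial £500 increments; reduction = 9 × £48 = £432, leaving £672.
Difference: |£0 − £672| = £672.

£672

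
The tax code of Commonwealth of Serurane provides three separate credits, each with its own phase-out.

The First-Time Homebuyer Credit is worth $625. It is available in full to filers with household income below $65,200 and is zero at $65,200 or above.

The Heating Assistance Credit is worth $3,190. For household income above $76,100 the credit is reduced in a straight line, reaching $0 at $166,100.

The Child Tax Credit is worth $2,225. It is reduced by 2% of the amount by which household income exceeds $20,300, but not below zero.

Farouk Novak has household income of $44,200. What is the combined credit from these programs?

First-Time Homebuyer Credit: $44,200 is below the $65,200 cutoff, so the full $625 applies.
Heating Assistance Credit: $44,200 is at or below the $76,100 threshold, so the full $3,190 applies.
Child Tax Credit: 2% of the $23,900 excess over $20,300 is $478; credit = $2,225 − $478 = $1,747.
Total: $625 + $3,190 + $1,747 = $5,562.

$5,562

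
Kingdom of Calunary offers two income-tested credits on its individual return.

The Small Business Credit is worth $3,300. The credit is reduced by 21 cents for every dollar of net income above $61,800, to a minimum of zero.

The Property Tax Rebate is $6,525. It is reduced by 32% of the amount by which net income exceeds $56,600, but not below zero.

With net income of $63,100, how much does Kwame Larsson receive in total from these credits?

Small Business Credit: 21% of the $1,300 excess over $61,800 is $273; credit = $3,300 − $273 = $3,027.
Property Tax Rebate: 32% of the $6,500 excess over $56,600 is $2,080; credit = $6,525 − $2,080 = $4,445.
Total: $3,027 + $4,445 = $7,472.

$7,472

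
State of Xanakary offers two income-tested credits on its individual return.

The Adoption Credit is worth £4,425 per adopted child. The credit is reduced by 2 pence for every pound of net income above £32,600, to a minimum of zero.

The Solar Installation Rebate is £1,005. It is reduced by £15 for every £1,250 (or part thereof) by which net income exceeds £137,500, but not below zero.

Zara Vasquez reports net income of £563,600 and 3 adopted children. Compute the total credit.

£2,655

Adoption Credit: base = 3 × £4,425 = £13,275. 2% of the £531,000 excess over £32,600 is £10,620; credit = £13,275 − £10,620 = £2,655.
Solar Installation Rebate: income exceeds £137,500 by £426,100 → 341 increments × £15 = £5,115 ≥ base, so the credit is £0.
Total: £2,655 + £0 = £2,655.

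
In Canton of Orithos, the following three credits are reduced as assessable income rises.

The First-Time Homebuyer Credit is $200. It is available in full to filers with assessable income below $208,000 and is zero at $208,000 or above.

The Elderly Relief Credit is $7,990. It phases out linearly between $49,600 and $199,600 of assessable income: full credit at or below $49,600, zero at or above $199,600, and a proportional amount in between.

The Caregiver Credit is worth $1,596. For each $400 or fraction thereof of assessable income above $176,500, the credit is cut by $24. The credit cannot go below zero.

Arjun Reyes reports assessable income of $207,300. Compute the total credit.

$200

First-Time Homebuyer Credit: $207,300 is below the $208,000 cutoff, so the full $200 applies.
Elderly Relief Credit: $207,300 is at or above $199,600, so the credit is $0.
Caregiver Credit: income exceeds $176,500 by $30,800 → 77 increments × $24 = $1,848 ≥ base, so the credit is $0.
Total: $200 + $0 + $0 = $200.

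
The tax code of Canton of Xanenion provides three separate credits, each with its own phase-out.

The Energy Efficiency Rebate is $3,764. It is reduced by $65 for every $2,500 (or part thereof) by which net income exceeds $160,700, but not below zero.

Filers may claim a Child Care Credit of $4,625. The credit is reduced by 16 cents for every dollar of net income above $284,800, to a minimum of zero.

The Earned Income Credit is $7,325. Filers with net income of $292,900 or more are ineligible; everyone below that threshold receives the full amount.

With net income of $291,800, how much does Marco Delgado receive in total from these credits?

$11,149

Energy Efficiency Rebate: income exceeds $160,700 by $131,100, which is 53 full-or-partial $2,500 increments; reduction = 53 × $65 = $3,445, leaving $319.
Child Care Credit: 16% of the $7,000 excess over $284,800 is $1,120; credit = $4,625 − $1,120 = $3,505.
Earned Income Credit: $291,800 is below the $292,900 cutoff, so the full $7,325 applies.
Total: $319 + $3,505 + $7,325 = $11,149.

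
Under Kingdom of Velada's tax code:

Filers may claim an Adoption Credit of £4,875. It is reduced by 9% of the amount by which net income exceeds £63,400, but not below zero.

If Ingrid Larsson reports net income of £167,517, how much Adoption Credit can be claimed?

£0

Adoption Credit: 9% of the £104,117 excess over £63,400 is £9,370.53 ≥ base, so the credit is £0.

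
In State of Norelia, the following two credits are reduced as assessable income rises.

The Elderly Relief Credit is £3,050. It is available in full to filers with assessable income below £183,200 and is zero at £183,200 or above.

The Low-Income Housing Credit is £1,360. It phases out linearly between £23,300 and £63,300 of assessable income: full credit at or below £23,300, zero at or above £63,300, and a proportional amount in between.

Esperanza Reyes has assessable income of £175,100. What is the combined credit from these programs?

£3,050

Elderly Relief Credit: £175,100 is below the £183,200 cutoff, so the full £3,050 applies.
Low-Income Housing Credit: £175,100 is at or above £63,300, so the credit is £0.
Total: £3,050 + £0 = £3,050.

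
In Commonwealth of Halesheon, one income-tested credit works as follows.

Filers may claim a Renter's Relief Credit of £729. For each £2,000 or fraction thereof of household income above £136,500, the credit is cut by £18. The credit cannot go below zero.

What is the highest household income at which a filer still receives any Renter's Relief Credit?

£216,500

After 40 increments the reduction is 40 × £18 = £720, leaving £9; one more increment wipes it out. Increment 40 ends at excess 40 × £2,000 = £80,000, so the highest qualifying income is £136,500 + £80,000 = £216,500.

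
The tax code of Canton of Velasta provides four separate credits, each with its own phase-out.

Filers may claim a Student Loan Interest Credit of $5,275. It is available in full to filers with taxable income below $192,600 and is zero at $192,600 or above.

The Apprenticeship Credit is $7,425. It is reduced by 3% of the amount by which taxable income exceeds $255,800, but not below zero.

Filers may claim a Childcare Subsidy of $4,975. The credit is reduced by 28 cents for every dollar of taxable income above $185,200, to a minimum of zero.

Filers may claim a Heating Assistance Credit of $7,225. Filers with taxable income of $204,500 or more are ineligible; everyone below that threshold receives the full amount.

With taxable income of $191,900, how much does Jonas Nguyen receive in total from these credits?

$23,024

Student Loan Interest Credit: $191,900 is below the $192,600 cutoff, so the full $5,275 applies.
Apprenticeship Credit: $191,900 is at or below the $255,800 threshold, so the full $7,425 applies.
Childcare Subsidy: 28% of the $6,700 excess over $185,200 is $1,876; credit = $4,975 − $1,876 = $3,099.
Heating Assistance Credit: $191,900 is below the $204,500 cutoff, so the full $7,225 applies.
Total: $5,275 + $7,425 + $3,099 + $7,225 = $23,024.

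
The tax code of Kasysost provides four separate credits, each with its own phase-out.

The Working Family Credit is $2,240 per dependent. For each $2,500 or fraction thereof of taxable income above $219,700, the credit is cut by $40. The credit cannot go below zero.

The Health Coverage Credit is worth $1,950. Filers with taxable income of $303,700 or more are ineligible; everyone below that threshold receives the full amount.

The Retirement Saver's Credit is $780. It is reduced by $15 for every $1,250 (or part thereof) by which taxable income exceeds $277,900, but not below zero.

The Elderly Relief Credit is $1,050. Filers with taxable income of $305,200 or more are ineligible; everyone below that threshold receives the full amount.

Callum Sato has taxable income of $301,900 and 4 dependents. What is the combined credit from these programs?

$11,120

Working Family Credit: base = 4 × $2,240 = $8,960. income exceeds $219,700 by $82,200, which is 33 full-or-partial $2,500 increments; reduction = 33 × $40 = $1,320, leaving $7,640.
Health Coverage Credit: $301,900 is below the $303,700 cutoff, so the full $1,950 applies.
Retirement Saver's Credit: income exceeds $277,900 by $24,000, which is 20 full-or-partial $1,250 increments; reduction = 20 × $15 = $300, leaving $480.
Elderly Relief Credit: $301,900 is below the $305,200 cutoff, so the full $1,050 applies.
Total: $7,640 + $1,950 + $480 + $1,050 = $11,120.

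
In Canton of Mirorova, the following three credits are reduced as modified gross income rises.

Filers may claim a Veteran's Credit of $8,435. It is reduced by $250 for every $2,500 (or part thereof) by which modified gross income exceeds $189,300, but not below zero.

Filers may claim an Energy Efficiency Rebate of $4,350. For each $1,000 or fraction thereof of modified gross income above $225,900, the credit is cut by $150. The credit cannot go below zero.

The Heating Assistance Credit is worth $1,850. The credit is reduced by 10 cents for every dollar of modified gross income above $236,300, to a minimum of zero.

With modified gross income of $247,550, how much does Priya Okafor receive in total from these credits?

$4,210

Veteran's Credit: income exceeds $189,300 by $58,250, which is 24 full-or-partial $2,500 increments; reduction = 24 × $250 = $6,000, leaving $2,435.
Energy Efficiency Rebate: income exceeds $225,900 by $21,650, which is 22 full-or-partial $1,000 increments; reduction = 22 × $150 = $3,300, leaving $1,050.
Heating Assistance Credit: 10% of the $11,250 excess over $236,300 is $1,125; credit = $1,850 − $1,125 = $725.
Total: $2,435 + $1,050 + $725 = $4,210.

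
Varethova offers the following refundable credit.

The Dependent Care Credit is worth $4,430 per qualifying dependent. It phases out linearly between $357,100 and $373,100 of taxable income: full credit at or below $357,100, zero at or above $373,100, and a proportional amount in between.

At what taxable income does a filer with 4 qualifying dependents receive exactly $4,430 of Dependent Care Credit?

$369,100

Full credit = 4 × $4,430 = $17,720.
$4,430 is 4,430/17,720 of the full $17,720, so 13,290/17,720 of the $16,000 range has been used: income = $357,100 + $16,000 × 13,290/17,720 = $369,100.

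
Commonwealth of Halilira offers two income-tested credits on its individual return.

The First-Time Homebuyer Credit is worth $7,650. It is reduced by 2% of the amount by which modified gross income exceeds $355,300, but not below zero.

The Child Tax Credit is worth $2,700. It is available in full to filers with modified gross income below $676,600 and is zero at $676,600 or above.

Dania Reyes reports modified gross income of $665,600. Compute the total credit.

$4,144

First-Time Homebuyer Credit: 2% of the $310,300 excess over $355,300 is $6,206; credit = $7,650 − $6,206 = $1,444.
Child Tax Credit: $665,600 is below the $676,600 cutoff, so the full $2,700 applies.
Total: $1,444 + $2,700 = $4,144.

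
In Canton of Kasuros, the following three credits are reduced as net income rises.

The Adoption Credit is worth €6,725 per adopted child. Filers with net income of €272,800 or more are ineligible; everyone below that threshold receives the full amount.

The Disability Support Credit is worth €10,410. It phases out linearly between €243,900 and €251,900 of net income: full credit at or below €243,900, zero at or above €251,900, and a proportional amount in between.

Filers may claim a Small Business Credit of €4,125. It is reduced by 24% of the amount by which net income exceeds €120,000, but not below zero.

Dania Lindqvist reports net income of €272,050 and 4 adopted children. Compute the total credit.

Adoption Credit: base = 4 × €6,725 = €26,900. €272,050 is below the €272,800 cutoff, so the full €26,900 applies.
Disability Support Credit: €272,050 is at or above €251,900, so the credit is €0.
Small Business Credit: 24% of the €152,050 excess over €120,000 is €36,492 ≥ base, so the credit is €0.
Total: €26,900 + €0 + €0 = €26,900.

€26,900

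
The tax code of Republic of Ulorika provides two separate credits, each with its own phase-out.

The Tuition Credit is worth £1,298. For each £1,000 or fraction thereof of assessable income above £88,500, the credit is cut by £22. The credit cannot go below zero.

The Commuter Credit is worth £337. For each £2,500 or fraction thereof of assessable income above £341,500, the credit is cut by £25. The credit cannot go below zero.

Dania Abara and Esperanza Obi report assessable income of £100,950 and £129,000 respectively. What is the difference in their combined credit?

£616

Dania (£100,950): Tuition Credit: income exceeds £88,500 by £12,450, which is 13 full-or-partial £1,000 increments; reduction = 13 × £22 = £286, leaving £1,012. Commuter Credit: £100,950 is at or below the £341,500 threshold, so the full £337 applies. total £1,012 + £337 = £1,349
Esperanza (£129,000): Tuition Credit: income exceeds £88,500 by £40,500, which is 41 full-or-partial £1,000 increments; reduction = 41 × £22 = £902, leaving £396. Commuter Credit: £129,000 is at or below the £341,500 threshold, so the full £337 applies. total £396 + £337 = £733
Difference: |£1,349 − £733| = £616.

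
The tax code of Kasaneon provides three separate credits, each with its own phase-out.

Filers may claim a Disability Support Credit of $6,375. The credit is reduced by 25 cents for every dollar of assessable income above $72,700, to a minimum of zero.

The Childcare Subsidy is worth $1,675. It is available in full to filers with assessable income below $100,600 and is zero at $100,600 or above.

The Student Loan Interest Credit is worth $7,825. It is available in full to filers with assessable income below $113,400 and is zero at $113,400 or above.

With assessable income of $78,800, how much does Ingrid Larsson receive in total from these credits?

$14,350

Disability Support Credit: 25% of the $6,100 excess over $72,700 is $1,525; credit = $6,375 − $1,525 = $4,850.
Childcare Subsidy: $78,800 is below the $100,600 cutoff, so the full $1,675 applies.
Student Loan Interest Credit: $78,800 is below the $113,400 cutoff, so the full $7,825 applies.
Total: $4,850 + $1,675 + $7,825 = $14,350.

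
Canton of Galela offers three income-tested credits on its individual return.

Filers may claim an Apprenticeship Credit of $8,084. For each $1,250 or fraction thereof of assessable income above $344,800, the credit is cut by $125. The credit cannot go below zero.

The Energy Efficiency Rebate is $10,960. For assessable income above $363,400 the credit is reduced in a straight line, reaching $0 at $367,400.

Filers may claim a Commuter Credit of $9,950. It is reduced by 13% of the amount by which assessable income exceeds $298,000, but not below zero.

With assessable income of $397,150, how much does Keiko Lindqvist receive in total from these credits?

$2,834

Apprenticeship Credit: income exceeds $344,800 by $52,350, which is 42 full-or-partial $1,250 increments; reduction = 42 × $125 = $5,250, leaving $2,834.
Energy Efficiency Rebate: $397,150 is at or above $367,400, so the credit is $0.
Commuter Credit: 13% of the $99,150 excess over $298,000 is $12,889.50 ≥ base, so the credit is $0.
Total: $2,834 + $0 + $0 = $2,834.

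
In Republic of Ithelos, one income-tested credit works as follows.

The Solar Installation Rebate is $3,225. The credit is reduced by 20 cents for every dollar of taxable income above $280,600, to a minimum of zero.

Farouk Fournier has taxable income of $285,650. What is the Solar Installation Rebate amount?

Solar Installation Rebate: 20% of the $5,050 excess over $280,600 is $1,010; credit = $3,225 − $1,010 = $2,215.

$2,215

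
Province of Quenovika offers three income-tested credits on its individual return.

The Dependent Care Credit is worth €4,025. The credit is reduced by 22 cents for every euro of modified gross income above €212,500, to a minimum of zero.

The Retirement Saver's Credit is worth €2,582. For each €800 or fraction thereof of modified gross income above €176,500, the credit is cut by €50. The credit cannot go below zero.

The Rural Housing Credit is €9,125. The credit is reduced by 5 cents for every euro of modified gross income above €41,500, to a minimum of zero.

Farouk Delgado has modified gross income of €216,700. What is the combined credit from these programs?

Dependent Care Credit: 22% of the €4,200 excess over €212,500 is €924; credit = €4,025 − €924 = €3,101.
Retirement Saver's Credit: income exceeds €176,500 by €40,200, which is 51 full-or-partial €800 increments; reduction = 51 × €50 = €2,550, leaving €32.
Rural Housing Credit: 5% of the €175,200 excess over €41,500 is €8,760; credit = €9,125 − €8,760 = €365.
Total: €3,101 + €32 + €365 = €3,498.

€3,498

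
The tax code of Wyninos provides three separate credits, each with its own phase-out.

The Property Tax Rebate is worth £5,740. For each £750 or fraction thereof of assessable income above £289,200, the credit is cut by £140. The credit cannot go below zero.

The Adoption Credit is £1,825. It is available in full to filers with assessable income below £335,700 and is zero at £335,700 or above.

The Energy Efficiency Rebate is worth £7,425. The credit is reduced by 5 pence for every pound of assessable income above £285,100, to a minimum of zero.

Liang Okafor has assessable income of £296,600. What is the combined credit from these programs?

Property Tax Rebate: income exceeds £289,200 by £7,400, which is 10 full-or-partial £750 increments; reduction = 10 × £140 = £1,400, leaving £4,340.
Adoption Credit: £296,600 is below the £335,700 cutoff, so the full £1,825 applies.
Energy Efficiency Rebate: 5% of the £11,500 excess over £285,100 is £575; credit = £7,425 − £575 = £6,850.
Total: £4,340 + £1,825 + £6,850 = £13,015.

£13,015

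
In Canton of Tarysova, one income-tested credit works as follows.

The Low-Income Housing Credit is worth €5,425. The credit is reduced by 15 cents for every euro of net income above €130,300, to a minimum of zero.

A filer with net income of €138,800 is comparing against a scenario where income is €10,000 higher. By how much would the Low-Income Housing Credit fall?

At €138,800 — 15% of the €8,500 excess over €130,300 is €1,275; credit = €5,425 − €1,275 = €4,150.
At €148,800 — 15% of the €18,500 excess over €130,300 is €2,775; credit = €5,425 − €2,775 = €2,650.
Lost: €4,150 − €2,650 = €1,500.

€1,500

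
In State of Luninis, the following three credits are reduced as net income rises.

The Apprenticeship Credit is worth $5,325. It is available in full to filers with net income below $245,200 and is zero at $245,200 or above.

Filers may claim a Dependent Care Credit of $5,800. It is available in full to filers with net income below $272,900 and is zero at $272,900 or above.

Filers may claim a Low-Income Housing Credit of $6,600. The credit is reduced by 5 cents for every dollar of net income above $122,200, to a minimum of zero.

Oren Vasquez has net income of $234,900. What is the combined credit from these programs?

$12,090

Apprenticeship Credit: $234,900 is below the $245,200 cutoff, so the full $5,325 applies.
Dependent Care Credit: $234,900 is below the $272,900 cutoff, so the full $5,800 applies.
Low-Income Housing Credit: 5% of the $112,700 excess over $122,200 is $5,635; credit = $6,600 − $5,635 = $965.
Total: $5,325 + $5,800 + $965 = $12,090.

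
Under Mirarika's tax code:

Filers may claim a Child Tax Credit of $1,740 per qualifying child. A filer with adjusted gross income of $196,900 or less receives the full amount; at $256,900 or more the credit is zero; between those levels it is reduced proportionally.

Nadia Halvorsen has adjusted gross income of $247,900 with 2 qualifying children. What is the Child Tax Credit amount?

$522

Child Tax Credit: base = 2 × $1,740 = $3,480. $247,900 is $51,000 into a $60,000 phase-out range, leaving 9,000/60,000 of the credit: $3,480 × 9,000/60,000 = $522.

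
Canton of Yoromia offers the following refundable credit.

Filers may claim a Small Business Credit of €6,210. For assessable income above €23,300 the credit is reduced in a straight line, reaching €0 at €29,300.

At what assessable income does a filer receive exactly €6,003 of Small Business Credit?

€6,003 is 6,003/6,210 of the full €6,210, so 207/6,210 of the €6,000 range has been used: income = €23,300 + €6,000 × 207/6,210 = €23,500.

€23,500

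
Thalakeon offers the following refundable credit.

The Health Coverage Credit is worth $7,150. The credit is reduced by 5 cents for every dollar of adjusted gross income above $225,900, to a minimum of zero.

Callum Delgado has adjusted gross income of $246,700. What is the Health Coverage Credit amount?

$6,110

Health Coverage Credit: 5% of the $20,800 excess over $225,900 is $1,040; credit = $7,150 − $1,040 = $6,110.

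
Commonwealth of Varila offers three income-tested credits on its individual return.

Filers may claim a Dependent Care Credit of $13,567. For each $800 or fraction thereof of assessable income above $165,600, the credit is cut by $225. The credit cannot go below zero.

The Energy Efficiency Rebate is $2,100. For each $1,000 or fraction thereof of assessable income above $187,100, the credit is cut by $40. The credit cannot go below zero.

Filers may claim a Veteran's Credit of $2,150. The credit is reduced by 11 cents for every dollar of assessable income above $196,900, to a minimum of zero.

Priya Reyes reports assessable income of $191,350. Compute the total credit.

$10,192

Dependent Care Credit: income exceeds $165,600 by $25,750, which is 33 full-or-partial $800 increments; reduction = 33 × $225 = $7,425, leaving $6,142.
Energy Efficiency Rebate: income exceeds $187,100 by $4,250, which is 5 full-or-partial $1,000 increments; reduction = 5 × $40 = $200, leaving $1,900.
Veteran's Credit: $191,350 is at or below the $196,900 threshold, so the full $2,150 applies.
Total: $6,142 + $1,900 + $2,150 = $10,192.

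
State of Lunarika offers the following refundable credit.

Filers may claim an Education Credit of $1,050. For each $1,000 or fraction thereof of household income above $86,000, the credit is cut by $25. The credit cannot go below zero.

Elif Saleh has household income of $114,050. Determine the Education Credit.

Education Credit: income exceeds $86,000 by $28,050, which is 29 full-or-partial $1,000 increments; reduction = 29 × $25 = $725, leaving $325.

$325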